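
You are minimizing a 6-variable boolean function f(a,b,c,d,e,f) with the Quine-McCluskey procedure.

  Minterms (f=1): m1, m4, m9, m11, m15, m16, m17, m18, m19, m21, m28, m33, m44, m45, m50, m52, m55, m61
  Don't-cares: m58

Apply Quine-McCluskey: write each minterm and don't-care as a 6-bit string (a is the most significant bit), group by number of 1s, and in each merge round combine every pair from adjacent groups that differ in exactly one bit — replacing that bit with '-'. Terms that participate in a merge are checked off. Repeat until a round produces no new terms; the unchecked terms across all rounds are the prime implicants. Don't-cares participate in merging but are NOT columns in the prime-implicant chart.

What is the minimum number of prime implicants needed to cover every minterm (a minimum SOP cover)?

12

Round 0: 000001✓ 000100 001001✓ 001011✓ 001111✓ 010000✓ 010001✓ 010010✓ 010011✓ 010101✓ 011100 100001✓ 101100✓ 101101✓ 110010✓ 110100 110111 111010✓ 111101✓
Round 1: -00001 -10010 0-0001 00-001 001-11 0010-1 010-01 0100-0✓ 0100-1✓ 01000-✓ 01001-✓ 1-1101 10110- 11-010
Round 2: 0100--
PIs = {-00001, -10010, 0-0001, 00-001, 000100, 001-11, 0010-1, 010-01, 0100--, 011100, 1-1101, 10110-, 11-010, 110100, 110111}
Coverage chart:
  m1: -00001,0-0001,00-001
  m4: 000100 ←essential
  m9: 00-001,0010-1
  m11: 001-11,0010-1
  m15: 001-11 ←essential
  m16: 0100-- ←essential
  m17: 0-0001,010-01,0100--
  m18: -10010,0100--
  m19: 0100-- ←essential
  m21: 010-01 ←essential
  m28: 011100 ←essential
  m33: -00001 ←essential
  m44: 10110- ←essential
  m45: 1-1101,10110-
  m50: -10010,11-010
  m52: 110100 ←essential
  m55: 110111 ←essential
  m61: 1-1101 ←essential
Essential: -00001, 000100, 001-11, 010-01, 0100--, 011100, 1-1101, 10110-, 110100, 110111
Petrick residual → -10010, 00-001
Min cover (12 terms): b'c'd'e'f + bc'd'ef' + a'b'd'e'f + a'b'c'de'f' + a'b'cef + a'bc'e'f + a'bc'd' + a'bcde'f' + acde'f + ab'cde' + abc'de'f' + abc'def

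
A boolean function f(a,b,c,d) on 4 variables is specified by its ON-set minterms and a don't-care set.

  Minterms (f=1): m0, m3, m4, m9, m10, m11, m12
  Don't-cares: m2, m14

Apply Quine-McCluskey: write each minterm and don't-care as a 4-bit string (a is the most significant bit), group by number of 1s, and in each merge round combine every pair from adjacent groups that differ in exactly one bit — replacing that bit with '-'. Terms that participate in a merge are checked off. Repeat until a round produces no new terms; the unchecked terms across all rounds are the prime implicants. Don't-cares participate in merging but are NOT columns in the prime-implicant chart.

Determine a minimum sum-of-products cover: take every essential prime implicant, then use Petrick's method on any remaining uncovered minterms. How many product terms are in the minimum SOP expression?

size-2^0 implicants → 0000(✓)  0010(✓)  0011(✓)  0100(✓)  1001(✓)  1010(✓)  1011(✓)  1100(✓)  1110(✓)
size-2^1 implicants → -010(✓)  -011(✓)  -100  0-00  00-0  001-(✓)  1-10  10-1  101-(✓)  11-0
size-2^2 implicants → -01-
Unchecked terms (primes): -01-, -100, 0-00, 00-0, 1-10, 10-1, 11-0
Minterm coverage:
  m0 ⊆ 0-00,00-0
  m3 ⊆ -01- [E]
  m4 ⊆ -100,0-00
  m9 ⊆ 10-1 [E]
  m10 ⊆ -01-,1-10
  m11 ⊆ -01-,10-1
  m12 ⊆ -100,11-0
E = {-01-, 10-1}
Petrick residual → -100, 0-00
Cover = b'c + bc'd' + a'c'd' + ab'd  |cover|=4

4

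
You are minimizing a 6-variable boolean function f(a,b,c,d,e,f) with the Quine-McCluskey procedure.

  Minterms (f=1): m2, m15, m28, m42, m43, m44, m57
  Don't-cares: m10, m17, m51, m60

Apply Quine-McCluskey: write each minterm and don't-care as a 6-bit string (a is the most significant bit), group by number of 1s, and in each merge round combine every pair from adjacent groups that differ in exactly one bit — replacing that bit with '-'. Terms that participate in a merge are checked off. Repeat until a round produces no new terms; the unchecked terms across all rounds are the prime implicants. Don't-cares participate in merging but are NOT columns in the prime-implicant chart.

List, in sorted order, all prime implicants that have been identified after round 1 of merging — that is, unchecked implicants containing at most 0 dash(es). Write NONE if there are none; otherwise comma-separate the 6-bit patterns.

001111, 010001, 110011, 111001

[col 0] 000010*, 001010*, 001111, 010001, 011100*, 101010*, 101011*, 101100*, 110011, 111001, 111100*
[col 1] -01010, -11100, 00-010, 1-1100, 10101-
Prime implicants: -01010, -11100, 00-010, 001111, 010001, 1-1100, 10101-, 110011, 111001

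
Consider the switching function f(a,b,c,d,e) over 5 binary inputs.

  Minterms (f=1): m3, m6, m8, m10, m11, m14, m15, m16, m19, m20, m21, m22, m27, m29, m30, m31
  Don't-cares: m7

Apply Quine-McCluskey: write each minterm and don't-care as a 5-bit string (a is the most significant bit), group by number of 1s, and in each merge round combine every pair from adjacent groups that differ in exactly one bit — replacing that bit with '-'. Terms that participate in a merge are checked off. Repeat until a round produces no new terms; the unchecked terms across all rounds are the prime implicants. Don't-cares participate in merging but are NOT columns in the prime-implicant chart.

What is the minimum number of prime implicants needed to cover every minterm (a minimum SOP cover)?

Round 0: 00011✓ 00110✓ 00111✓ 01000✓ 01010✓ 01011✓ 01110✓ 01111✓ 10000✓ 10011✓ 10100✓ 10101✓ 10110✓ 11011✓ 11101✓ 11110✓ 11111✓
Round 1: -0011✓ -0110✓ -1011✓ -1110✓ -1111✓ 0-011✓ 0-110✓ 0-111✓ 00-11✓ 0011-✓ 01-10✓ 01-11✓ 010-0 0101-✓ 0111-✓ 1-011✓ 1-101 1-110✓ 10-00 101-0 1010- 11-11✓ 111-1 1111-✓
Round 2: --011 --110 -1-11 -111- 0--11 0-11- 01-1-
PIs = {--011, --110, -1-11, -111-, 0--11, 0-11-, 01-1-, 010-0, 1-101, 10-00, 101-0, 1010-, 111-1}
Coverage chart:
  m3: --011,0--11
  m6: --110,0-11-
  m8: 010-0 ←essential
  m10: 01-1-,010-0
  m11: --011,-1-11,0--11,01-1-
  m14: --110,-111-,0-11-,01-1-
  m15: -1-11,-111-,0--11,0-11-,01-1-
  m16: 10-00 ←essential
  m19: --011 ←essential
  m20: 10-00,101-0,1010-
  m21: 1-101,1010-
  m22: --110,101-0
  m27: --011,-1-11
  m29: 1-101,111-1
  m30: --110,-111-
  m31: -1-11,-111-,111-1
Essential: --011, 010-0, 10-00
Petrick residual → --110, -1-11, 1-101
Min cover (6 terms): c'de + cde' + bde + a'bc'e' + acd'e + ab'd'e'

6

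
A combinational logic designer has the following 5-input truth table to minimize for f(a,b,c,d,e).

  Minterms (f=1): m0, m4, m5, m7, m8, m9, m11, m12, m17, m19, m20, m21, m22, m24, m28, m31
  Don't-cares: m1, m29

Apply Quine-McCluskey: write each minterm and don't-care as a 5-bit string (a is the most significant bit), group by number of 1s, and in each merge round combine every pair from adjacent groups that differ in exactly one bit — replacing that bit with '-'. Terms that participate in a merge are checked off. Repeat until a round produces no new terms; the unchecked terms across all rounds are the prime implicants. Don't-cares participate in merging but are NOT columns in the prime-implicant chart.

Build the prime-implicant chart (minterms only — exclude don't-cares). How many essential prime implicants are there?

size-2^0 implicants → 00000(✓)  00001(✓)  00100(✓)  00101(✓)  00111(✓)  01000(✓)  01001(✓)  01011(✓)  01100(✓)  10001(✓)  10011(✓)  10100(✓)  10101(✓)  10110(✓)  11000(✓)  11100(✓)  11101(✓)  11111(✓)
size-2^1 implicants → -0001(✓)  -0100(✓)  -0101(✓)  -1000(✓)  -1100(✓)  0-000(✓)  0-001(✓)  0-100(✓)  00-00(✓)  00-01(✓)  0000-(✓)  001-1  0010-(✓)  01-00(✓)  010-1  0100-(✓)  1-100(✓)  1-101(✓)  10-01(✓)  100-1  101-0  1010-(✓)  11-00(✓)  111-1  1110-(✓)
size-2^2 implicants → --100  -0-01  -010-  -1-00  0--00  0-00-  00-0-  1-10-
Unchecked terms (primes): --100, -0-01, -010-, -1-00, 0--00, 0-00-, 00-0-, 001-1, 010-1, 1-10-, 100-1, 101-0, 111-1
Minterm coverage:
  m0 ⊆ 0--00,0-00-,00-0-
  m4 ⊆ --100,-010-,0--00,00-0-
  m5 ⊆ -0-01,-010-,00-0-,001-1
  m7 ⊆ 001-1 [E]
  m8 ⊆ -1-00,0--00,0-00-
  m9 ⊆ 0-00-,010-1
  m11 ⊆ 010-1 [E]
  m12 ⊆ --100,-1-00,0--00
  m17 ⊆ -0-01,100-1
  m19 ⊆ 100-1 [E]
  m20 ⊆ --100,-010-,1-10-,101-0
  m21 ⊆ -0-01,-010-,1-10-
  m22 ⊆ 101-0 [E]
  m24 ⊆ -1-00 [E]
  m28 ⊆ --100,-1-00,1-10-
  m31 ⊆ 111-1 [E]
E = {-1-00, 001-1, 010-1, 100-1, 101-0, 111-1}

6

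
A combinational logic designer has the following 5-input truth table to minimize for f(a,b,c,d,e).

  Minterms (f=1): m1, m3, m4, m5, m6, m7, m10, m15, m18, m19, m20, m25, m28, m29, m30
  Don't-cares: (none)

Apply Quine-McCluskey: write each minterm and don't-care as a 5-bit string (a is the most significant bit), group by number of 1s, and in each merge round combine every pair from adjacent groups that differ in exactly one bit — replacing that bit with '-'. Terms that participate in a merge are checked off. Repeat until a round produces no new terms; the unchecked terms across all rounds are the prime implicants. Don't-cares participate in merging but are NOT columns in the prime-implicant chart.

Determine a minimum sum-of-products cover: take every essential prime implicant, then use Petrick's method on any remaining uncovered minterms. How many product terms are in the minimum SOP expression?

8

[col 0] 00001*, 00011*, 00100*, 00101*, 00110*, 00111*, 01010, 01111*, 10010*, 10011*, 10100*, 11001*, 11100*, 11101*, 11110*
[col 1] -0011, -0100, 0-111, 00-01*, 00-11*, 000-1*, 001-0*, 001-1*, 0010-*, 0011-*, 1-100, 1001-, 11-01, 111-0, 1110-
[col 2] 00--1, 001--
Prime implicants: -0011, -0100, 0-111, 00--1, 001--, 01010, 1-100, 1001-, 11-01, 111-0, 1110-
PI chart (minterm → PIs covering it):
  1 | 00--1  (sole → essential)
  3 | -0011,00--1
  4 | -0100,001--
  5 | 00--1,001--
  6 | 001--  (sole → essential)
  7 | 0-111,00--1,001--
  10 | 01010  (sole → essential)
  15 | 0-111  (sole → essential)
  18 | 1001-  (sole → essential)
  19 | -0011,1001-
  20 | -0100,1-100
  25 | 11-01  (sole → essential)
  28 | 1-100,111-0,1110-
  29 | 11-01,1110-
  30 | 111-0  (sole → essential)
Essential prime implicants: 0-111, 00--1, 001--, 01010, 1001-, 11-01, 111-0
Petrick residual → -0100
Minimum SOP uses 8 PIs: b'cd'e' + a'cde + a'b'e + a'b'c + a'bc'de' + ab'c'd + abd'e + abce'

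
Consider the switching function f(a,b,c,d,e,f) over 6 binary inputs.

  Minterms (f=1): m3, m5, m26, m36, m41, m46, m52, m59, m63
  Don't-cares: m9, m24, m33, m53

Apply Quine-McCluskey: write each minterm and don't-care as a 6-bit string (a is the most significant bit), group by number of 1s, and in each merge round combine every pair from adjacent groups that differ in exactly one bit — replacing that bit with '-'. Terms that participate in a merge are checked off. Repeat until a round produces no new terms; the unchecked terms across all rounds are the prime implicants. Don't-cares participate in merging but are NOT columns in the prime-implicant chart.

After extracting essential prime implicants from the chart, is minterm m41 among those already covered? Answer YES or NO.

Round 0: 000011 000101 001001✓ 011000✓ 011010✓ 100001✓ 100100✓ 101001✓ 101110 110100✓ 110101✓ 111011✓ 111111✓
Round 1: -01001 0110-0 1-0100 10-001 11010- 111-11
PIs = {-01001, 000011, 000101, 0110-0, 1-0100, 10-001, 101110, 11010-, 111-11}
Coverage chart:
  m3: 000011 ←essential
  m5: 000101 ←essential
  m26: 0110-0 ←essential
  m36: 1-0100 ←essential
  m41: -01001,10-001
  m46: 101110 ←essential
  m52: 1-0100,11010-
  m59: 111-11 ←essential
  m63: 111-11 ←essential
Essential: 000011, 000101, 0110-0, 1-0100, 101110, 111-11

NO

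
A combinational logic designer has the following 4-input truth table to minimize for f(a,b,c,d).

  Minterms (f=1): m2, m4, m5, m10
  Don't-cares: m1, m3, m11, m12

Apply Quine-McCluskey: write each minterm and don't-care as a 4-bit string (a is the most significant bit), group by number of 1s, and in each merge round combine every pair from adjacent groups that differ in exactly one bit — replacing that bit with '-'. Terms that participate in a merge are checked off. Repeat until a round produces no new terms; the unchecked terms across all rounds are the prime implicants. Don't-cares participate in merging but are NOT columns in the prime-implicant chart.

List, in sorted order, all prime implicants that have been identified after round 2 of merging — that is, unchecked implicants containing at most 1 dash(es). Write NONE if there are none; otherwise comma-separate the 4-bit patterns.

Round 0: 0001✓ 0010✓ 0011✓ 0100✓ 0101✓ 1010✓ 1011✓ 1100✓
Round 1: -010✓ -011✓ -100 0-01 00-1 001-✓ 010- 101-✓
Round 2: -01-
PIs = {-01-, -100, 0-01, 00-1, 010-}

-100, 0-01, 00-1, 010-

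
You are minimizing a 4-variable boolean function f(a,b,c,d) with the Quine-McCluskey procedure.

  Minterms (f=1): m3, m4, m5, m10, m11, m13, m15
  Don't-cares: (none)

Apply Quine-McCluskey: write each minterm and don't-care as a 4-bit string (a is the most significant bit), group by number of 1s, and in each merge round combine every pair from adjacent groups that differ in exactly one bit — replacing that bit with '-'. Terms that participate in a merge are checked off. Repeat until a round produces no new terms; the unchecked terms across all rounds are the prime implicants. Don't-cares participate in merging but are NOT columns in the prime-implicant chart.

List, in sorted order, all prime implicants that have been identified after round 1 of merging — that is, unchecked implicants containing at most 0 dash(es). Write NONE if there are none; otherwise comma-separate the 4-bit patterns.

size-2^0 implicants → 0011(✓)  0100(✓)  0101(✓)  1010(✓)  1011(✓)  1101(✓)  1111(✓)
size-2^1 implicants → -011  -101  010-  1-11  101-  11-1
Unchecked terms (primes): -011, -101, 010-, 1-11, 101-, 11-1

NONE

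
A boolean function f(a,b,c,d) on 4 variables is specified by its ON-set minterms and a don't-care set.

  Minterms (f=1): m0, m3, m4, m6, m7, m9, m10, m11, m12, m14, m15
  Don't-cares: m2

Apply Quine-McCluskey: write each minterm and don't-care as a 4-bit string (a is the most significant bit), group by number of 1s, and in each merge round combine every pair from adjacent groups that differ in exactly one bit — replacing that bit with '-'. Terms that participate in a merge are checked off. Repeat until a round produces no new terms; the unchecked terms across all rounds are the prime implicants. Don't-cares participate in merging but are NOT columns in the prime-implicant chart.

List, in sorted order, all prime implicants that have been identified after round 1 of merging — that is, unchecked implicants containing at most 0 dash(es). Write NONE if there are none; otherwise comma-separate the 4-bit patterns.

NONE

Round 0: 0000✓ 0010✓ 0011✓ 0100✓ 0110✓ 0111✓ 1001✓ 1010✓ 1011✓ 1100✓ 1110✓ 1111✓
Round 1: -010✓ -011✓ -100✓ -110✓ -111✓ 0-00✓ 0-10✓ 0-11✓ 00-0✓ 001-✓ 01-0✓ 011-✓ 1-10✓ 1-11✓ 10-1 101-✓ 11-0✓ 111-✓
Round 2: --10✓ --11✓ -01-✓ -1-0 -11-✓ 0--0 0-1-✓ 1-1-✓
Round 3: --1-
PIs = {--1-, -1-0, 0--0, 10-1}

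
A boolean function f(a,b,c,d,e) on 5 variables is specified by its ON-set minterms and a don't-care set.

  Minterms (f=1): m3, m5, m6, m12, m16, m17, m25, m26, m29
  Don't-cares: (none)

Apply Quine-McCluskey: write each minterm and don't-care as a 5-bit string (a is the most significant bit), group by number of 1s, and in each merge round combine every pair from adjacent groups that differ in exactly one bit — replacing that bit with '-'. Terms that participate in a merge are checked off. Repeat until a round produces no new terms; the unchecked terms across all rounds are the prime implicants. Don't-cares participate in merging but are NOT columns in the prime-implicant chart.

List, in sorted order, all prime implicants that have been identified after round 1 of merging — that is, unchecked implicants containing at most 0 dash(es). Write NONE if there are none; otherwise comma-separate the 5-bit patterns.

Round 0: 00011 00101 00110 01100 10000✓ 10001✓ 11001✓ 11010 11101✓
Round 1: 1-001 1000- 11-01
PIs = {00011, 00101, 00110, 01100, 1-001, 1000-, 11-01, 11010}

00011, 00101, 00110, 01100, 11010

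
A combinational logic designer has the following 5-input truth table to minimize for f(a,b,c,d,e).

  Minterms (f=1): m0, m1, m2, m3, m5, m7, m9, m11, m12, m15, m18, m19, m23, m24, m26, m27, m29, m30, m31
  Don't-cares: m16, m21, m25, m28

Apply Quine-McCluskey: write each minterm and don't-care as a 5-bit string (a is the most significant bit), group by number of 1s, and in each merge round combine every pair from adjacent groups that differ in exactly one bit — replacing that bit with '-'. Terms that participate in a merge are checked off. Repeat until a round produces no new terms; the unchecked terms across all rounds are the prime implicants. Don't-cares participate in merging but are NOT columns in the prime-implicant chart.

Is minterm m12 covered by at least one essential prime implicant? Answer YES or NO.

YES

[col 0] 00000*, 00001*, 00010*, 00011*, 00101*, 00111*, 01001*, 01011*, 01100*, 01111*, 10000*, 10010*, 10011*, 10101*, 10111*, 11000*, 11001*, 11010*, 11011*, 11100*, 11101*, 11110*, 11111*
[col 1] -0000*, -0010*, -0011*, -0101*, -0111*, -1001*, -1011*, -1100, -1111*, 0-001*, 0-011*, 0-111*, 00-01*, 00-11*, 000-0*, 000-1*, 0000-*, 0001-*, 001-1*, 01-11*, 010-1*, 1-000*, 1-010*, 1-011*, 1-101*, 1-111*, 10-11*, 100-0*, 1001-*, 101-1*, 11-00*, 11-01*, 11-10*, 11-11*, 110-0*, 110-1*, 1100-*, 1101-*, 111-0*, 111-1*, 1110-*, 1111-*
[col 2] --011*, --111*, -0-11*, -00-0, -001-, -01-1, -1-11*, -10-1, 0--11*, 0-0-1, 00--1, 000--, 1--11*, 1-0-0, 1-01-, 1-1-1, 11--0*, 11--1*, 11-0-*, 11-1-*, 110--*, 111--*
[col 3] ---11, 11---
Prime implicants: ---11, -00-0, -001-, -01-1, -10-1, -1100, 0-0-1, 00--1, 000--, 1-0-0, 1-01-, 1-1-1, 11---
PI chart (minterm → PIs covering it):
  0 | -00-0,000--
  1 | 0-0-1,00--1,000--
  2 | -00-0,-001-,000--
  3 | ---11,-001-,0-0-1,00--1,000--
  5 | -01-1,00--1
  7 | ---11,-01-1,00--1
  9 | -10-1,0-0-1
  11 | ---11,-10-1,0-0-1
  12 | -1100  (sole → essential)
  15 | ---11  (sole → essential)
  18 | -00-0,-001-,1-0-0,1-01-
  19 | ---11,-001-,1-01-
  23 | ---11,-01-1,1-1-1
  24 | 1-0-0,11---
  26 | 1-0-0,1-01-,11---
  27 | ---11,-10-1,1-01-,11---
  29 | 1-1-1,11---
  30 | 11---  (sole → essential)
  31 | ---11,1-1-1,11---
Essential prime implicants: ---11, -1100, 11---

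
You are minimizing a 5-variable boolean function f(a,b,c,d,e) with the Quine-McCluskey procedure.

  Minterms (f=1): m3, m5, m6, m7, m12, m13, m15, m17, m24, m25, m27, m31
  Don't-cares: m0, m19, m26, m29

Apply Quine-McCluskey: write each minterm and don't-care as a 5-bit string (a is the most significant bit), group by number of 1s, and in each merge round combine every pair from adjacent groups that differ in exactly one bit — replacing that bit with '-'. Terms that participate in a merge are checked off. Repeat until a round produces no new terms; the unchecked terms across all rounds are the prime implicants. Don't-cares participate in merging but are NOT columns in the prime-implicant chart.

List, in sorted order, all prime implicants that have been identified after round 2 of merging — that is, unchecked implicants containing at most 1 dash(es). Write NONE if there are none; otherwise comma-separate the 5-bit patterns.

Round 0: 00000 00011✓ 00101✓ 00110✓ 00111✓ 01100✓ 01101✓ 01111✓ 10001✓ 10011✓ 11000✓ 11001✓ 11010✓ 11011✓ 11101✓ 11111✓
Round 1: -0011 -1101✓ -1111✓ 0-101✓ 0-111✓ 00-11 001-1✓ 0011- 011-1✓ 0110- 1-001✓ 1-011✓ 100-1✓ 11-01✓ 11-11✓ 110-0✓ 110-1✓ 1100-✓ 1101-✓ 111-1✓
Round 2: -11-1 0-1-1 1-0-1 11--1 110--
PIs = {-0011, -11-1, 0-1-1, 00-11, 00000, 0011-, 0110-, 1-0-1, 11--1, 110--}

-0011, 00-11, 00000, 0011-, 0110-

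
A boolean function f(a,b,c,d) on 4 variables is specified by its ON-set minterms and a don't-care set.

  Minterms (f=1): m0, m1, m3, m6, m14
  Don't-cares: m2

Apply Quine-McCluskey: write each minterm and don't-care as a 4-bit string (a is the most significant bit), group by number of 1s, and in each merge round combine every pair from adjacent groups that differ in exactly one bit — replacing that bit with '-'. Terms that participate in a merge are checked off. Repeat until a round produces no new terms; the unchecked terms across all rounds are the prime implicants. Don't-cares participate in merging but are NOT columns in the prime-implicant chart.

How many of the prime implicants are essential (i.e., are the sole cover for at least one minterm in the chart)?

size-2^0 implicants → 0000(✓)  0001(✓)  0010(✓)  0011(✓)  0110(✓)  1110(✓)
size-2^1 implicants → -110  0-10  00-0(✓)  00-1(✓)  000-(✓)  001-(✓)
size-2^2 implicants → 00--
Unchecked terms (primes): -110, 0-10, 00--
Minterm coverage:
  m0 ⊆ 00-- [E]
  m1 ⊆ 00-- [E]
  m3 ⊆ 00-- [E]
  m6 ⊆ -110,0-10
  m14 ⊆ -110 [E]
E = {-110, 00--}

2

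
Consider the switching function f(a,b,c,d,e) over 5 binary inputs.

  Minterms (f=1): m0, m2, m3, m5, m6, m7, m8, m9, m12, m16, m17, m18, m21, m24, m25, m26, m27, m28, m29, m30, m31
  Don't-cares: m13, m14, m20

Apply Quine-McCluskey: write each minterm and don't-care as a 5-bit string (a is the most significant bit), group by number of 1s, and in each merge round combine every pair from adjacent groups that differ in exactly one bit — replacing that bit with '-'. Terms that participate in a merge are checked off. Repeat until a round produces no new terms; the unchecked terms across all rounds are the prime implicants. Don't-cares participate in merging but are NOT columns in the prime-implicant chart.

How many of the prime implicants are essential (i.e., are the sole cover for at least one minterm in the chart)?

4

[col 0] 00000*, 00010*, 00011*, 00101*, 00110*, 00111*, 01000*, 01001*, 01100*, 01101*, 01110*, 10000*, 10001*, 10010*, 10100*, 10101*, 11000*, 11001*, 11010*, 11011*, 11100*, 11101*, 11110*, 11111*
[col 1] -0000*, -0010*, -0101*, -1000*, -1001*, -1100*, -1101*, -1110*, 0-000*, 0-101*, 0-110, 00-10*, 00-11*, 000-0*, 0001-*, 001-1, 0011-*, 01-00*, 01-01*, 0100-*, 011-0*, 0110-*, 1-000*, 1-001*, 1-010*, 1-100*, 1-101*, 10-00*, 10-01*, 100-0*, 1000-*, 1010-*, 11-00*, 11-01*, 11-10*, 11-11*, 110-0*, 110-1*, 1100-*, 1101-*, 111-0*, 111-1*, 1110-*, 1111-*
[col 2] --000, --101, -00-0, -1-00*, -1-01*, -100-*, -11-0, -110-*, 00-1-, 01-0-*, 1--00*, 1--01*, 1-0-0, 1-00-*, 1-10-*, 10-0-*, 11--0*, 11--1*, 11-0-*, 11-1-*, 110--*, 111--*
[col 3] -1-0-, 1--0-, 11---
Prime implicants: --000, --101, -00-0, -1-0-, -11-0, 0-110, 00-1-, 001-1, 1--0-, 1-0-0, 11---
PI chart (minterm → PIs covering it):
  0 | --000,-00-0
  2 | -00-0,00-1-
  3 | 00-1-  (sole → essential)
  5 | --101,001-1
  6 | 0-110,00-1-
  7 | 00-1-,001-1
  8 | --000,-1-0-
  9 | -1-0-  (sole → essential)
  12 | -1-0-,-11-0
  16 | --000,-00-0,1--0-,1-0-0
  17 | 1--0-  (sole → essential)
  18 | -00-0,1-0-0
  21 | --101,1--0-
  24 | --000,-1-0-,1--0-,1-0-0,11---
  25 | -1-0-,1--0-,11---
  26 | 1-0-0,11---
  27 | 11---  (sole → essential)
  28 | -1-0-,-11-0,1--0-,11---
  29 | --101,-1-0-,1--0-,11---
  30 | -11-0,11---
  31 | 11---  (sole → essential)
Essential prime implicants: -1-0-, 00-1-, 1--0-, 11---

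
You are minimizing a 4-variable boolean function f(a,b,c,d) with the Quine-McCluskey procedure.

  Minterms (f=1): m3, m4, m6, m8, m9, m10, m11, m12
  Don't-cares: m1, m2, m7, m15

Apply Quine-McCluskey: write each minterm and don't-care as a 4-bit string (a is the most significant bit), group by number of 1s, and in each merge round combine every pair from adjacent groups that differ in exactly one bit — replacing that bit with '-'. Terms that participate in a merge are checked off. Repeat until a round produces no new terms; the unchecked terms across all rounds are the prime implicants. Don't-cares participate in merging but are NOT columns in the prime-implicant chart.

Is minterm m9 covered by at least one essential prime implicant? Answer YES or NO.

NO

Round 0: 0001✓ 0010✓ 0011✓ 0100✓ 0110✓ 0111✓ 1000✓ 1001✓ 1010✓ 1011✓ 1100✓ 1111✓
Round 1: -001✓ -010✓ -011✓ -100 -111✓ 0-10✓ 0-11✓ 00-1✓ 001-✓ 01-0 011-✓ 1-00 1-11✓ 10-0✓ 10-1✓ 100-✓ 101-✓
Round 2: --11 -0-1 -01- 0-1- 10--
PIs = {--11, -0-1, -01-, -100, 0-1-, 01-0, 1-00, 10--}
Coverage chart:
  m3: --11,-0-1,-01-,0-1-
  m4: -100,01-0
  m6: 0-1-,01-0
  m8: 1-00,10--
  m9: -0-1,10--
  m10: -01-,10--
  m11: --11,-0-1,-01-,10--
  m12: -100,1-00
(no essential prime implicants)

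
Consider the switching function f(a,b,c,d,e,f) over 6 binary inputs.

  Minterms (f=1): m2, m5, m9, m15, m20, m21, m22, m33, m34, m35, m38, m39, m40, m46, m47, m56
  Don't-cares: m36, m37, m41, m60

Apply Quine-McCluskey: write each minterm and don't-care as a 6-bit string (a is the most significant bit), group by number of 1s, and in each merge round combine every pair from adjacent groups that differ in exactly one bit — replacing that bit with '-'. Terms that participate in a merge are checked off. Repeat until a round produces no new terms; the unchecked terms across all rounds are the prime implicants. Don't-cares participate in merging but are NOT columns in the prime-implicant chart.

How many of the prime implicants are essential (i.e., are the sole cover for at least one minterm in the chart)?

5

size-2^0 implicants → 000010(✓)  000101(✓)  001001(✓)  001111(✓)  010100(✓)  010101(✓)  010110(✓)  100001(✓)  100010(✓)  100011(✓)  100100(✓)  100101(✓)  100110(✓)  100111(✓)  101000(✓)  101001(✓)  101110(✓)  101111(✓)  111000(✓)  111100(✓)
size-2^1 implicants → -00010  -00101  -01001  -01111  0-0101  0101-0  01010-  1-1000  10-001  10-110(✓)  10-111(✓)  100-01(✓)  100-10(✓)  100-11(✓)  1000-1(✓)  10001-(✓)  1001-0(✓)  1001-1(✓)  10010-(✓)  10011-(✓)  10100-  10111-(✓)  111-00
size-2^2 implicants → 10-11-  100--1  100-1-  1001--
Unchecked terms (primes): -00010, -00101, -01001, -01111, 0-0101, 0101-0, 01010-, 1-1000, 10-001, 10-11-, 100--1, 100-1-, 1001--, 10100-, 111-00
Minterm coverage:
  m2 ⊆ -00010 [E]
  m5 ⊆ -00101,0-0101
  m9 ⊆ -01001 [E]
  m15 ⊆ -01111 [E]
  m20 ⊆ 0101-0,01010-
  m21 ⊆ 0-0101,01010-
  m22 ⊆ 0101-0 [E]
  m33 ⊆ 10-001,100--1
  m34 ⊆ -00010,100-1-
  m35 ⊆ 100--1,100-1-
  m38 ⊆ 10-11-,100-1-,1001--
  m39 ⊆ 10-11-,100--1,100-1-,1001--
  m40 ⊆ 1-1000,10100-
  m46 ⊆ 10-11- [E]
  m47 ⊆ -01111,10-11-
  m56 ⊆ 1-1000,111-00
E = {-00010, -01001, -01111, 0101-0, 10-11-}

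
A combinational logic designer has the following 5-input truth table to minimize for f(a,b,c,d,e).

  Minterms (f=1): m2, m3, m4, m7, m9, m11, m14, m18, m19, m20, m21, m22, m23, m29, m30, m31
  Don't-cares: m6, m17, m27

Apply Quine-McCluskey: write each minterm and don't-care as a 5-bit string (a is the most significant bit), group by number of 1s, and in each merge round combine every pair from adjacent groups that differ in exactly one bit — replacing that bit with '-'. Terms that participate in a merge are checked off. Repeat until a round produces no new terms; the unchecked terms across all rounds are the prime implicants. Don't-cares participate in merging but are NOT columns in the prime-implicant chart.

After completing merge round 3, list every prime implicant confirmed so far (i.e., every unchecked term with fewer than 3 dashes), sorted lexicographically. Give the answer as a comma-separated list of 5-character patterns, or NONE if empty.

--011, --110, -01-0, 010-1, 1--11, 1-1-1, 1-11-, 10--1, 101--

Round 0: 00010✓ 00011✓ 00100✓ 00110✓ 00111✓ 01001✓ 01011✓ 01110✓ 10001✓ 10010✓ 10011✓ 10100✓ 10101✓ 10110✓ 10111✓ 11011✓ 11101✓ 11110✓ 11111✓
Round 1: -0010✓ -0011✓ -0100✓ -0110✓ -0111✓ -1011✓ -1110✓ 0-011✓ 0-110✓ 00-10✓ 00-11✓ 0001-✓ 001-0✓ 0011-✓ 010-1 1-011✓ 1-101✓ 1-110✓ 1-111✓ 10-01✓ 10-10✓ 10-11✓ 100-1✓ 1001-✓ 101-0✓ 101-1✓ 1010-✓ 1011-✓ 11-11✓ 111-1✓ 1111-✓
Round 2: --011 --110 -0-10✓ -0-11✓ -001-✓ -01-0 -011-✓ 00-1-✓ 1--11 1-1-1 1-11- 10--1 10-1-✓ 101--
Round 3: -0-1-
PIs = {--011, --110, -0-1-, -01-0, 010-1, 1--11, 1-1-1, 1-11-, 10--1, 101--}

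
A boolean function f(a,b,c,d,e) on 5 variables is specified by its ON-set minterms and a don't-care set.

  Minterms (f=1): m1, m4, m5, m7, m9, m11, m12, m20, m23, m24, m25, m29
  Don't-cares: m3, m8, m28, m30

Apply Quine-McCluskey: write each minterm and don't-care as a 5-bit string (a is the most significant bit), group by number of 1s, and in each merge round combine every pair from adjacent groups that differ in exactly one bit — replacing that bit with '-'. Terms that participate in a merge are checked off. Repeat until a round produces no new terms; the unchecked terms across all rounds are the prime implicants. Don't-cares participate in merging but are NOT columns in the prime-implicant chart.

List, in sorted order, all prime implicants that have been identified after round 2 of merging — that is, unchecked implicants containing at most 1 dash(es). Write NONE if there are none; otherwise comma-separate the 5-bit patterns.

-0111, 0010-, 111-0

size-2^0 implicants → 00001(✓)  00011(✓)  00100(✓)  00101(✓)  00111(✓)  01000(✓)  01001(✓)  01011(✓)  01100(✓)  10100(✓)  10111(✓)  11000(✓)  11001(✓)  11100(✓)  11101(✓)  11110(✓)
size-2^1 implicants → -0100(✓)  -0111  -1000(✓)  -1001(✓)  -1100(✓)  0-001(✓)  0-011(✓)  0-100(✓)  00-01(✓)  00-11(✓)  000-1(✓)  001-1(✓)  0010-  01-00(✓)  010-1(✓)  0100-(✓)  1-100(✓)  11-00(✓)  11-01(✓)  1100-(✓)  111-0  1110-(✓)
size-2^2 implicants → --100  -1-00  -100-  0-0-1  00--1  11-0-
Unchecked terms (primes): --100, -0111, -1-00, -100-, 0-0-1, 00--1, 0010-, 11-0-, 111-0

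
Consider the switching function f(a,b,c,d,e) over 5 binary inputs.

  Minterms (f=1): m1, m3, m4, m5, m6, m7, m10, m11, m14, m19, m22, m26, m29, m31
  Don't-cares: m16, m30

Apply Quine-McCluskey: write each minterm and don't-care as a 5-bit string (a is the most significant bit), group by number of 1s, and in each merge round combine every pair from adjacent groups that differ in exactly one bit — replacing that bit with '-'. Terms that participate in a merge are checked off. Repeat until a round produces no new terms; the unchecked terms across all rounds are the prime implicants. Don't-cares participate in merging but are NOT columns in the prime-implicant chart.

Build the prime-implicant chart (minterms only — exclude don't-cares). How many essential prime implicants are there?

Round 0: 00001✓ 00011✓ 00100✓ 00101✓ 00110✓ 00111✓ 01010✓ 01011✓ 01110✓ 10000 10011✓ 10110✓ 11010✓ 11101✓ 11110✓ 11111✓
Round 1: -0011 -0110✓ -1010✓ -1110✓ 0-011 0-110✓ 00-01✓ 00-11✓ 000-1✓ 001-0✓ 001-1✓ 0010-✓ 0011-✓ 01-10✓ 0101- 1-110✓ 11-10✓ 111-1 1111-
Round 2: --110 -1-10 00--1 001--
PIs = {--110, -0011, -1-10, 0-011, 00--1, 001--, 0101-, 10000, 111-1, 1111-}
Coverage chart:
  m1: 00--1 ←essential
  m3: -0011,0-011,00--1
  m4: 001-- ←essential
  m5: 00--1,001--
  m6: --110,001--
  m7: 00--1,001--
  m10: -1-10,0101-
  m11: 0-011,0101-
  m14: --110,-1-10
  m19: -0011 ←essential
  m22: --110 ←essential
  m26: -1-10 ←essential
  m29: 111-1 ←essential
  m31: 111-1,1111-
Essential: --110, -0011, -1-10, 00--1, 001--, 111-1

6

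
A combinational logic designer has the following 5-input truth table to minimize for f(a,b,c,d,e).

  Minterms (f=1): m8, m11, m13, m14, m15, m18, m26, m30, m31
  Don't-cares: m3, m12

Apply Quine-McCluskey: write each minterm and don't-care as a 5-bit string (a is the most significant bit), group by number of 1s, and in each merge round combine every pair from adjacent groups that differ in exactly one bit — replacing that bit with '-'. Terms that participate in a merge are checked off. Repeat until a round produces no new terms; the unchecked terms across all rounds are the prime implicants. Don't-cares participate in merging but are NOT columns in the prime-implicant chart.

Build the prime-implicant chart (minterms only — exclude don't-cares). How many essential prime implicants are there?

size-2^0 implicants → 00011(✓)  01000(✓)  01011(✓)  01100(✓)  01101(✓)  01110(✓)  01111(✓)  10010(✓)  11010(✓)  11110(✓)  11111(✓)
size-2^1 implicants → -1110(✓)  -1111(✓)  0-011  01-00  01-11  011-0(✓)  011-1(✓)  0110-(✓)  0111-(✓)  1-010  11-10  1111-(✓)
size-2^2 implicants → -111-  011--
Unchecked terms (primes): -111-, 0-011, 01-00, 01-11, 011--, 1-010, 11-10
Minterm coverage:
  m8 ⊆ 01-00 [E]
  m11 ⊆ 0-011,01-11
  m13 ⊆ 011-- [E]
  m14 ⊆ -111-,011--
  m15 ⊆ -111-,01-11,011--
  m18 ⊆ 1-010 [E]
  m26 ⊆ 1-010,11-10
  m30 ⊆ -111-,11-10
  m31 ⊆ -111- [E]
E = {-111-, 01-00, 011--, 1-010}

4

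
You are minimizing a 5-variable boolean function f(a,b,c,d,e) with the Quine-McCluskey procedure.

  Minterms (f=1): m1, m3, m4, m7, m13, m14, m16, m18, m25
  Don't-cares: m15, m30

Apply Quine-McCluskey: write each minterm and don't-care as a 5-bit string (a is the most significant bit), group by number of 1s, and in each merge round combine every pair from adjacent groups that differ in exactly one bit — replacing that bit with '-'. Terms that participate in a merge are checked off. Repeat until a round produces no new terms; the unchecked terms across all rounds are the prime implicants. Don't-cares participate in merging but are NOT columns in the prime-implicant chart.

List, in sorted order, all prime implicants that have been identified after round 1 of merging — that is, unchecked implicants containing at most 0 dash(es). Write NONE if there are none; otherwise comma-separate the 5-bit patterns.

00100, 11001

Round 0: 00001✓ 00011✓ 00100 00111✓ 01101✓ 01110✓ 01111✓ 10000✓ 10010✓ 11001 11110✓
Round 1: -1110 0-111 00-11 000-1 011-1 0111- 100-0
PIs = {-1110, 0-111, 00-11, 000-1, 00100, 011-1, 0111-, 100-0, 11001}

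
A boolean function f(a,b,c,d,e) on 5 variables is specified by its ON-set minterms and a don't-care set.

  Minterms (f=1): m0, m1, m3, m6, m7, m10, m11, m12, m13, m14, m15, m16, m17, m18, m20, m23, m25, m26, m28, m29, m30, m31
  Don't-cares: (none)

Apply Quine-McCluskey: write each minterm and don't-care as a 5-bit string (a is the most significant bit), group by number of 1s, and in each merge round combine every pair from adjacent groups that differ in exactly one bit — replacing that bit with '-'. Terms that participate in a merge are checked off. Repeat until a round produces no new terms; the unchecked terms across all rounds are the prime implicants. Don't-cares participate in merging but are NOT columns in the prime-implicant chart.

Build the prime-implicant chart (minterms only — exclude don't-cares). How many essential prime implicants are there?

size-2^0 implicants → 00000(✓)  00001(✓)  00011(✓)  00110(✓)  00111(✓)  01010(✓)  01011(✓)  01100(✓)  01101(✓)  01110(✓)  01111(✓)  10000(✓)  10001(✓)  10010(✓)  10100(✓)  10111(✓)  11001(✓)  11010(✓)  11100(✓)  11101(✓)  11110(✓)  11111(✓)
size-2^1 implicants → -0000(✓)  -0001(✓)  -0111(✓)  -1010(✓)  -1100(✓)  -1101(✓)  -1110(✓)  -1111(✓)  0-011(✓)  0-110(✓)  0-111(✓)  00-11(✓)  000-1  0000-(✓)  0011-(✓)  01-10(✓)  01-11(✓)  0101-(✓)  011-0(✓)  011-1(✓)  0110-(✓)  0111-(✓)  1-001  1-010  1-100  1-111(✓)  10-00  100-0  1000-(✓)  11-01  11-10(✓)  111-0(✓)  111-1(✓)  1110-(✓)  1111-(✓)
size-2^2 implicants → --111  -000-  -1-10  -11-0(✓)  -11-1(✓)  -110-(✓)  -111-(✓)  0--11  0-11-  01-1-  011--(✓)  111--(✓)
size-2^3 implicants → -11--
Unchecked terms (primes): --111, -000-, -1-10, -11--, 0--11, 0-11-, 000-1, 01-1-, 1-001, 1-010, 1-100, 10-00, 100-0, 11-01
Minterm coverage:
  m0 ⊆ -000- [E]
  m1 ⊆ -000-,000-1
  m3 ⊆ 0--11,000-1
  m6 ⊆ 0-11- [E]
  m7 ⊆ --111,0--11,0-11-
  m10 ⊆ -1-10,01-1-
  m11 ⊆ 0--11,01-1-
  m12 ⊆ -11-- [E]
  m13 ⊆ -11-- [E]
  m14 ⊆ -1-10,-11--,0-11-,01-1-
  m15 ⊆ --111,-11--,0--11,0-11-,01-1-
  m16 ⊆ -000-,10-00,100-0
  m17 ⊆ -000-,1-001
  m18 ⊆ 1-010,100-0
  m20 ⊆ 1-100,10-00
  m23 ⊆ --111 [E]
  m25 ⊆ 1-001,11-01
  m26 ⊆ -1-10,1-010
  m28 ⊆ -11--,1-100
  m29 ⊆ -11--,11-01
  m30 ⊆ -1-10,-11--
  m31 ⊆ --111,-11--
E = {--111, -000-, -11--, 0-11-}

4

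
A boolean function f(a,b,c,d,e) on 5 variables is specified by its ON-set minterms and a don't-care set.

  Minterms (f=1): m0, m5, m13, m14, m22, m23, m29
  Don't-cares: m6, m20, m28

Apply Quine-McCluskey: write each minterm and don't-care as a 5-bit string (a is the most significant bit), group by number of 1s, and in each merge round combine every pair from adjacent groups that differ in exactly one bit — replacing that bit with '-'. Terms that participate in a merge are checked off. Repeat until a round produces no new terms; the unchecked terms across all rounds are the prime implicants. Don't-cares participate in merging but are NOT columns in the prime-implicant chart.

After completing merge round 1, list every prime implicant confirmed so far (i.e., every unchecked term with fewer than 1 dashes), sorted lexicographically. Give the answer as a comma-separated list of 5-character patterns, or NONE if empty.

00000

Round 0: 00000 00101✓ 00110✓ 01101✓ 01110✓ 10100✓ 10110✓ 10111✓ 11100✓ 11101✓
Round 1: -0110 -1101 0-101 0-110 1-100 101-0 1011- 1110-
PIs = {-0110, -1101, 0-101, 0-110, 00000, 1-100, 101-0, 1011-, 1110-}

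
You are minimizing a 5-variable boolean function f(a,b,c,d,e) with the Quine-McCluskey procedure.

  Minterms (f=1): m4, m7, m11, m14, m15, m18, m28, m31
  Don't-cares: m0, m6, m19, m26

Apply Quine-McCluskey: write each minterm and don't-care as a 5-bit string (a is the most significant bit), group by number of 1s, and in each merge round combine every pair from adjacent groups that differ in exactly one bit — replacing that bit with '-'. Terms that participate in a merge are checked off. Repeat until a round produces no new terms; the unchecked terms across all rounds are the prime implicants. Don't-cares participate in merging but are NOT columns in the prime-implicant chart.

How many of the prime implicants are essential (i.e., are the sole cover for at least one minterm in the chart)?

Round 0: 00000✓ 00100✓ 00110✓ 00111✓ 01011✓ 01110✓ 01111✓ 10010✓ 10011✓ 11010✓ 11100 11111✓
Round 1: -1111 0-110✓ 0-111✓ 00-00 001-0 0011-✓ 01-11 0111-✓ 1-010 1001-
Round 2: 0-11-
PIs = {-1111, 0-11-, 00-00, 001-0, 01-11, 1-010, 1001-, 11100}
Coverage chart:
  m4: 00-00,001-0
  m7: 0-11- ←essential
  m11: 01-11 ←essential
  m14: 0-11- ←essential
  m15: -1111,0-11-,01-11
  m18: 1-010,1001-
  m28: 11100 ←essential
  m31: -1111 ←essential
Essential: -1111, 0-11-, 01-11, 11100

4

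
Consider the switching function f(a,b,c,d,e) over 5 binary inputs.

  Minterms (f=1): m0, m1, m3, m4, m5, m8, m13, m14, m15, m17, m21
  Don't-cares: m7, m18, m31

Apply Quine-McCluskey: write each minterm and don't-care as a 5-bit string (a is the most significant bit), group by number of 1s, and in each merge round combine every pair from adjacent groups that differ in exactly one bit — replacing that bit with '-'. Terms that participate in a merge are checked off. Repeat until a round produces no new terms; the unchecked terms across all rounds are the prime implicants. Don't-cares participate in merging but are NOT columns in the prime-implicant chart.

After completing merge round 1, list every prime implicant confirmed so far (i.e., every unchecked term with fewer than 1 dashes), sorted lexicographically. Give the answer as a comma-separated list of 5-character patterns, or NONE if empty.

size-2^0 implicants → 00000(✓)  00001(✓)  00011(✓)  00100(✓)  00101(✓)  00111(✓)  01000(✓)  01101(✓)  01110(✓)  01111(✓)  10001(✓)  10010  10101(✓)  11111(✓)
size-2^1 implicants → -0001(✓)  -0101(✓)  -1111  0-000  0-101(✓)  0-111(✓)  00-00(✓)  00-01(✓)  00-11(✓)  000-1(✓)  0000-(✓)  001-1(✓)  0010-(✓)  011-1(✓)  0111-  10-01(✓)
size-2^2 implicants → -0-01  0-1-1  00--1  00-0-
Unchecked terms (primes): -0-01, -1111, 0-000, 0-1-1, 00--1, 00-0-, 0111-, 10010

10010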